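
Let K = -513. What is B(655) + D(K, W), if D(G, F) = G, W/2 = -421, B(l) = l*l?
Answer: 428512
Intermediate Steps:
B(l) = l²
W = -842 (W = 2*(-421) = -842)
B(655) + D(K, W) = 655² - 513 = 429025 - 513 = 428512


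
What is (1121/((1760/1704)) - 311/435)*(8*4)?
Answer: 166076536/4785 ≈ 34708.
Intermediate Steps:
(1121/((1760/1704)) - 311/435)*(8*4) = (1121/((1760*(1/1704))) - 311*1/435)*32 = (1121/(220/213) - 311/435)*32 = (1121*(213/220) - 311/435)*32 = (238773/220 - 311/435)*32 = (20759567/19140)*32 = 166076536/4785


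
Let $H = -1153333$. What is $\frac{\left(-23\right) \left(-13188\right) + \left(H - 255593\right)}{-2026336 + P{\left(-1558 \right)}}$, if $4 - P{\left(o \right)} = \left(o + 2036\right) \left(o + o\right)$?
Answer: $\frac{552801}{268442} \approx 2.0593$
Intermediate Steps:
$P{\left(o \right)} = 4 - 2 o \left(2036 + o\right)$ ($P{\left(o \right)} = 4 - \left(o + 2036\right) \left(o + o\right) = 4 - \left(2036 + o\right) 2 o = 4 - 2 o \left(2036 + o\right)$)
$\frac{\left(-23\right) \left(-13188\right) + \left(H - 255593\right)}{-2026336 + P{\left(-1558 \right)}} = \frac{\left(-23\right) \left(-13188\right) - 1408926}{-2026336 - \left(-6344180 + 4854728\right)} = \frac{303324 - 1408926}{-2026336 + \left(4 + 6344176 - 4854728\right)} = - \frac{1105602}{-2026336 + \left(4 + 6344176 - 4854728\right)} = - \frac{1105602}{-2026336 + 1489452} = - \frac{1105602}{-536884} = \left(-1105602\right) \left(- \frac{1}{536884}\right) = \frac{552801}{268442}$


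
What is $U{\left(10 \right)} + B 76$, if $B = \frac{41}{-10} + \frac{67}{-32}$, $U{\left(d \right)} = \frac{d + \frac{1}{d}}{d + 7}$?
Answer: $- \frac{319689}{680} \approx -470.13$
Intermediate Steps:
$U{\left(d \right)} = \frac{d + \frac{1}{d}}{7 + d}$
$B = - \frac{991}{160}$ ($B = 41 \left(- \frac{1}{10}\right) + 67 \left(- \frac{1}{32}\right) = - \frac{41}{10} - \frac{67}{32} = - \frac{991}{160} \approx -6.1937$)
$U{\left(10 \right)} + B 76 = \frac{1 + 10^{2}}{10 \left(7 + 10\right)} - \frac{18829}{40} = \frac{1 + 100}{10 \cdot 17} - \frac{18829}{40} = \frac{1}{10} \cdot \frac{1}{17} \cdot 101 - \frac{18829}{40} = \frac{101}{170} - \frac{18829}{40} = - \frac{319689}{680}$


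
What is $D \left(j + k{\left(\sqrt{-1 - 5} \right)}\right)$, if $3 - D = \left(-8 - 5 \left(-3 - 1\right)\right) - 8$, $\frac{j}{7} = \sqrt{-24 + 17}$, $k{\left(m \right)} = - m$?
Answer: $i \left(\sqrt{6} - 7 \sqrt{7}\right) \approx - 16.071 i$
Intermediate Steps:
$j = 7 i \sqrt{7}$ ($j = 7 \sqrt{-24 + 17} = 7 \sqrt{-7} = 7 i \sqrt{7} \approx 18.52 i$)
$D = -1$ ($D = 3 - \left(\left(-8 - 5 \left(-3 - 1\right)\right) - 8\right) = 3 - \left(\left(-8 - -20\right) - 8\right) = 3 - \left(\left(-8 + 20\right) - 8\right) = 3 - \left(12 - 8\right) = 3 - 4 = -1$)
$D \left(j + k{\left(\sqrt{-1 - 5} \right)}\right) = - (7 i \sqrt{7} - \sqrt{-1 - 5}) = - (7 i \sqrt{7} - \sqrt{-6}) = - (7 i \sqrt{7} - i \sqrt{6}) = - (- i \sqrt{6} + 7 i \sqrt{7}) = i \sqrt{6} - 7 i \sqrt{7}$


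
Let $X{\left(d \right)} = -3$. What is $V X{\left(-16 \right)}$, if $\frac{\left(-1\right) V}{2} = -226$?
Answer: $-1356$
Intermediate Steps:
$V = 452$ ($V = \left(-2\right) \left(-226\right) = 452$)
$V X{\left(-16 \right)} = 452 \left(-3\right) = -1356$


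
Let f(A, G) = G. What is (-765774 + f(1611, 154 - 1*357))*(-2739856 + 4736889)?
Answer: -1529681346241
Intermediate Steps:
(-765774 + f(1611, 154 - 1*357))*(-2739856 + 4736889) = (-765774 + (154 - 1*357))*(-2739856 + 4736889) = (-765774 + (154 - 357))*1997033 = (-765774 - 203)*1997033 = -765977*1997033 = -1529681346241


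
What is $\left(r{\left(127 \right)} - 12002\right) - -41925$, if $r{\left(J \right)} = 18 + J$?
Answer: $30068$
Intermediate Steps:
$\left(r{\left(127 \right)} - 12002\right) - -41925 = \left(\left(18 + 127\right) - 12002\right) - -41925 = \left(145 - 12002\right) + 41925 = -11857 + 41925 = 30068$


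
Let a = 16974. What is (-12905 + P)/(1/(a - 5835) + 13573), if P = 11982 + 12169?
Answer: 62634597/75594824 ≈ 0.82856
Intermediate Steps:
P = 24151
(-12905 + P)/(1/(a - 5835) + 13573) = (-12905 + 24151)/(1/(16974 - 5835) + 13573) = 11246/(1/11139 + 13573) = 11246/(151189648/11139) = 11246*(11139/151189648) = 62634597/75594824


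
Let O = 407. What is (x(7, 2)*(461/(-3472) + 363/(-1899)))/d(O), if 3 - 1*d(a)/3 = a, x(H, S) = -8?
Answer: -711925/332963064 ≈ -0.0021381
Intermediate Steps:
d(a) = 9 - 3*a
(x(7, 2)*(461/(-3472) + 363/(-1899)))/d(O) = (-8*(461/(-3472) + 363/(-1899)))/(9 - 3*407) = (-8*(461*(-1/3472) + 363*(-1/1899)))/(9 - 1221) = -8*(-461/3472 - 121/633)/(-1212) = -8*(-711925/2197776)*(-1/1212) = (711925/274722)*(-1/1212) = -711925/332963064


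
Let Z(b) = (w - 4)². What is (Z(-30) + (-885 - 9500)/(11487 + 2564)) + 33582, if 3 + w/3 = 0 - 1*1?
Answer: 475447353/14051 ≈ 33837.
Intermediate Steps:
w = -12 (w = -9 + 3*(0 - 1*1) = -9 + 3*(0 - 1) = -9 + 3*(-1) = -9 - 3 = -12)
Z(b) = 256 (Z(b) = (-12 - 4)² = (-16)² = 256)
(Z(-30) + (-885 - 9500)/(11487 + 2564)) + 33582 = (256 + (-885 - 9500)/(11487 + 2564)) + 33582 = (256 - 10385/14051) + 33582 = 3586671/14051 + 33582 = 475447353/14051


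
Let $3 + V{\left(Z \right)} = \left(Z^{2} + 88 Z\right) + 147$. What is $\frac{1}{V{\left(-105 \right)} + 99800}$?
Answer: $\frac{1}{101729} \approx 9.83 \cdot 10^{-6}$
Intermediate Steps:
$V{\left(Z \right)} = 144 + Z^{2} + 88 Z$ ($V{\left(Z \right)} = -3 + \left(\left(Z^{2} + 88 Z\right) + 147\right) = -3 + \left(147 + Z^{2} + 88 Z\right) = 144 + Z^{2} + 88 Z$)
$\frac{1}{V{\left(-105 \right)} + 99800} = \frac{1}{\left(144 + \left(-105\right)^{2} + 88 \left(-105\right)\right) + 99800} = \frac{1}{\left(144 + 11025 - 9240\right) + 99800} = \frac{1}{1929 + 99800} = \frac{1}{101729}$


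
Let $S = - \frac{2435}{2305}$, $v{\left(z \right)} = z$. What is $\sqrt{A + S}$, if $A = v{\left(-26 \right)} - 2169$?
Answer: $\frac{i \sqrt{466708102}}{461} \approx 46.862 i$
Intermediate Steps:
$A = -2195$ ($A = -26 - 2169 = -2195$)
$S = - \frac{487}{461}$ ($S = \left(-2435\right) \frac{1}{2305} = - \frac{487}{461} \approx -1.0564$)
$\sqrt{A + S} = \sqrt{-2195 - \frac{487}{461}} = \sqrt{- \frac{1012382}{461}} = \frac{i \sqrt{466708102}}{461}$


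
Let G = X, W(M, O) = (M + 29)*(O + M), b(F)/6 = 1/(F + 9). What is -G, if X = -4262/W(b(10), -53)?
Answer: -1538582/557557 ≈ -2.7595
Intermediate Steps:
b(F) = 6/(9 + F) (b(F) = 6/(F + 9) = 6/(9 + F))
W(M, O) = (29 + M)*(M + O)
X = 1538582/557557 (X = -4262/((6/(9 + 10))² + 29*(6/(9 + 10)) + 29*(-53) + (6/(9 + 10))*(-53)) = -4262/((6/19)² + 29*(6/19) - 1537 + (6/19)*(-53)) = -4262/(36/361 + 174/19 - 1537 - 318/19) = -4262/(-557557/361) = -4262*(-361/557557) = 1538582/557557 ≈ 2.7595)
G = 1538582/557557 ≈ 2.7595
-G = -1*1538582/557557 = -1538582/557557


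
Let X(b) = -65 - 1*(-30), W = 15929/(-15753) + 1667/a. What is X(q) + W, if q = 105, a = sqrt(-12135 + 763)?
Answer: -567284/15753 - 1667*I*sqrt(2843)/5686 ≈ -36.011 - 15.632*I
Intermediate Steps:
a = 2*I*sqrt(2843) (a = sqrt(-11372) = 2*I*sqrt(2843) ≈ 106.64*I)
W = -15929/15753 - 1667*I*sqrt(2843)/5686 (W = 15929/(-15753) + 1667/((2*I*sqrt(2843))) = 15929*(-1/15753) + 1667*(-I*sqrt(2843)/5686) = -15929/15753 - 1667*I*sqrt(2843)/5686 ≈ -1.0112 - 15.632*I)
X(b) = -35 (X(b) = -65 + 30 = -35)
X(q) + W = -35 + (-15929/15753 - 1667*I*sqrt(2843)/5686) = -567284/15753 - 1667*I*sqrt(2843)/5686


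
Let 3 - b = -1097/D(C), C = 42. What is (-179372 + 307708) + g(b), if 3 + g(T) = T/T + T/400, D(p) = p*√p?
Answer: 51333603/400 + 1097*√42/705600 ≈ 1.2833e+5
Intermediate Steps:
D(p) = p^(3/2)
b = 3 + 1097*√42/1764 (b = 3 - (-1097)/(42^(3/2)) = 3 - (-1097)/(42*√42) = 3 - (-1097)*√42/1764 = 3 + 1097*√42/1764 ≈ 7.0303)
g(T) = -2 + T/400 (g(T) = -3 + (T/T + T/400) = -3 + (1 + T*(1/400)) = -3 + (1 + T/400) = -2 + T/400)
(-179372 + 307708) + g(b) = (-179372 + 307708) + (-2 + (3 + 1097*√42/1764)/400) = 128336 + (-2 + (3/400 + 1097*√42/705600)) = 128336 + (-797/400 + 1097*√42/705600) = 51333603/400 + 1097*√42/705600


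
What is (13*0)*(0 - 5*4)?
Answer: 0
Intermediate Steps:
(13*0)*(0 - 5*4) = 0*(0 - 20) = 0*(-20) = 0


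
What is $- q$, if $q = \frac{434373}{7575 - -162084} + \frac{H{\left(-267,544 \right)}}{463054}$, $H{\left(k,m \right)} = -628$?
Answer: $- \frac{33505268215}{13093546431} \approx -2.5589$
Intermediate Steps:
$q = \frac{33505268215}{13093546431}$ ($q = \frac{434373}{7575 - -162084} - \frac{628}{463054} = \frac{434373}{7575 + 162084} - \frac{314}{231527} = \frac{434373}{169659} - \frac{314}{231527} = 434373 \cdot \frac{1}{169659} - \frac{314}{231527} = \frac{144791}{56553} - \frac{314}{231527} = \frac{33505268215}{13093546431} \approx 2.5589$)
$- q = \left(-1\right) \frac{33505268215}{13093546431} = - \frac{33505268215}{13093546431}$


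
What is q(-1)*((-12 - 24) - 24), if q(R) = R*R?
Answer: -60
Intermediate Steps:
q(R) = R**2
q(-1)*((-12 - 24) - 24) = (-1)**2*((-12 - 24) - 24) = 1*(-36 - 24) = 1*(-60) = -60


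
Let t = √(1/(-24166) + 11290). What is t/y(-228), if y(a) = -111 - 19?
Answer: -√6593309803074/3141580 ≈ -0.81734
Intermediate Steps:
y(a) = -130
t = √6593309803074/24166 (t = √(-1/24166 + 11290) = √(272834139/24166) = √6593309803074/24166 ≈ 106.25)
t/y(-228) = (√6593309803074/24166)/(-130) = (√6593309803074/24166)*(-1/130) = -√6593309803074/3141580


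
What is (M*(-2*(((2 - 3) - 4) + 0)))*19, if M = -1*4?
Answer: -760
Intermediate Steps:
M = -4
(M*(-2*(((2 - 3) - 4) + 0)))*19 = -(-8)*(((2 - 3) - 4) + 0)*19 = -(-8)*((-1 - 4) + 0)*19 = -(-8)*(-5 + 0)*19 = -(-8)*(-5)*19 = -4*10*19 = -40*19 = -760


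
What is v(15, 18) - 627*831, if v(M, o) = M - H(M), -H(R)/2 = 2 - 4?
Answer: -521026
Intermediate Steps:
H(R) = 4 (H(R) = -2*(2 - 4) = -2*(-2) = 4)
v(M, o) = -4 + M (v(M, o) = M - 1*4 = M - 4 = -4 + M)
v(15, 18) - 627*831 = (-4 + 15) - 627*831 = 11 - 521037 = -521026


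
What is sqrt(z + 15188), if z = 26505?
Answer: sqrt(41693) ≈ 204.19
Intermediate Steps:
sqrt(z + 15188) = sqrt(26505 + 15188) = sqrt(41693)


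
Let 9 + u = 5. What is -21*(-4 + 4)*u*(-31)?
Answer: 0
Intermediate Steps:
u = -4 (u = -9 + 5 = -4)
-21*(-4 + 4)*u*(-31) = -21*(-4 + 4)*(-4)*(-31) = -0*(-4)*(-31) = -21*0*(-31) = 0*(-31) = 0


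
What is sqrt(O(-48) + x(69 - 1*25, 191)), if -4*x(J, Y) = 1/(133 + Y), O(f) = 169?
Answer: sqrt(219023)/36 ≈ 13.000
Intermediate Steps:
x(J, Y) = -1/(4*(133 + Y))
sqrt(O(-48) + x(69 - 1*25, 191)) = sqrt(169 - 1/(532 + 4*191)) = sqrt(169 - 1/(532 + 764)) = sqrt(169 - 1/1296) = sqrt(219023/1296) = sqrt(219023)/36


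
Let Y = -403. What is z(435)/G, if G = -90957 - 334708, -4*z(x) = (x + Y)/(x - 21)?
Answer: 4/88112655 ≈ 4.5396e-8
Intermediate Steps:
z(x) = -(-403 + x)/(4*(-21 + x)) (z(x) = -(x - 403)/(4*(x - 21)) = -(-403 + x)/(4*(-21 + x)))
G = -425665
z(435)/G = ((403 - 1*435)/(4*(-21 + 435)))/(-425665) = ((¼)*(403 - 435)/414)*(-1/425665) = ((¼)*(1/414)*(-32))*(-1/425665) = -4/207*(-1/425665) = 4/88112655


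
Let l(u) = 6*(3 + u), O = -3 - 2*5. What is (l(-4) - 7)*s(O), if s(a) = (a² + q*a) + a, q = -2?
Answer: -2366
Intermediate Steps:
O = -13 (O = -3 - 1*10 = -3 - 10 = -13)
s(a) = a² - a (s(a) = (a² - 2*a) + a = a² - a)
l(u) = 18 + 6*u
(l(-4) - 7)*s(O) = ((18 + 6*(-4)) - 7)*(-13*(-1 - 13)) = ((18 - 24) - 7)*(-13*(-14)) = (-6 - 7)*182 = -13*182 = -2366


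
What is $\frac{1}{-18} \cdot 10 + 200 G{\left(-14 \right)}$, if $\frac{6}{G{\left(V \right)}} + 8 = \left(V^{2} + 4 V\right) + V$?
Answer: $\frac{5105}{531} \approx 9.6139$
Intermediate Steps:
$G{\left(V \right)} = \frac{6}{-8 + V^{2} + 5 V}$ ($G{\left(V \right)} = \frac{6}{-8 + \left(\left(V^{2} + 4 V\right) + V\right)} = \frac{6}{-8 + \left(V^{2} + 5 V\right)} = \frac{6}{-8 + V^{2} + 5 V}$)
$\frac{1}{-18} \cdot 10 + 200 G{\left(-14 \right)} = \frac{1}{-18} \cdot 10 + 200 \frac{6}{-8 + \left(-14\right)^{2} + 5 \left(-14\right)} = \left(- \frac{1}{18}\right) 10 + 200 \frac{6}{-8 + 196 - 70} = - \frac{5}{9} + 200 \cdot \frac{6}{118} = - \frac{5}{9} + 200 \cdot 6 \cdot \frac{1}{118} = - \frac{5}{9} + 200 \cdot \frac{3}{59} = - \frac{5}{9} + \frac{600}{59} = \frac{5105}{531}$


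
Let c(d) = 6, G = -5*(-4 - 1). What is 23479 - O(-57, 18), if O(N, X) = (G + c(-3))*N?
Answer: 25246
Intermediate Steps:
G = 25 (G = -5*(-5) = 25)
O(N, X) = 31*N (O(N, X) = (25 + 6)*N = 31*N)
23479 - O(-57, 18) = 23479 - 31*(-57) = 23479 - 1*(-1767) = 23479 + 1767 = 25246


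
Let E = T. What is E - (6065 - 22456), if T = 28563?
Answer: 44954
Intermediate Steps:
E = 28563
E - (6065 - 22456) = 28563 - (6065 - 22456) = 28563 - 1*(-16391) = 28563 + 16391 = 44954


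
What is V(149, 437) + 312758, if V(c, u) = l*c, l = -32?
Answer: 307990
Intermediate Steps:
V(c, u) = -32*c
V(149, 437) + 312758 = -32*149 + 312758 = -4768 + 312758 = 307990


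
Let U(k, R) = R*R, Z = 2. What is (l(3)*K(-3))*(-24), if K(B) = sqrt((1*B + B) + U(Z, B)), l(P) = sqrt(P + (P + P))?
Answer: -72*sqrt(3) ≈ -124.71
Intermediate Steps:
l(P) = sqrt(3)*sqrt(P) (l(P) = sqrt(P + 2*P) = sqrt(3*P) = sqrt(3)*sqrt(P))
U(k, R) = R**2
K(B) = sqrt(B**2 + 2*B) (K(B) = sqrt((1*B + B) + B**2) = sqrt((B + B) + B**2) = sqrt(2*B + B**2) = sqrt(B**2 + 2*B))
(l(3)*K(-3))*(-24) = ((sqrt(3)*sqrt(3))*sqrt(-3*(2 - 3)))*(-24) = (3*sqrt(-3*(-1)))*(-24) = (3*sqrt(3))*(-24) = -72*sqrt(3)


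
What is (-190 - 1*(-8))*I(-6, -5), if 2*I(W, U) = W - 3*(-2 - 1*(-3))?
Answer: 819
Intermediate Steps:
I(W, U) = -3/2 + W/2 (I(W, U) = (W - 3*(-2 - 1*(-3)))/2 = (W - 3*(-2 + 3))/2 = (W - 3*1)/2 = (W - 3)/2 = (-3 + W)/2 = -3/2 + W/2)
(-190 - 1*(-8))*I(-6, -5) = (-190 - 1*(-8))*(-3/2 + (½)*(-6)) = (-190 + 8)*(-3/2 - 3) = -182*(-9/2) = 819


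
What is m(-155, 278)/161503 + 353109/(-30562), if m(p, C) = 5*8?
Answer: -57026940347/4935854686 ≈ -11.554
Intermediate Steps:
m(p, C) = 40
m(-155, 278)/161503 + 353109/(-30562) = 40/161503 + 353109/(-30562) = 40*(1/161503) + 353109*(-1/30562) = 40/161503 - 353109/30562 = -57026940347/4935854686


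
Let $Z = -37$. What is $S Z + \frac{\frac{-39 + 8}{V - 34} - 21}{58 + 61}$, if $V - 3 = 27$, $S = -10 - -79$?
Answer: $- \frac{1215281}{476} \approx -2553.1$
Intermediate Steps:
$S = 69$ ($S = -10 + 79 = 69$)
$V = 30$ ($V = 3 + 27 = 30$)
$S Z + \frac{\frac{-39 + 8}{V - 34} - 21}{58 + 61} = 69 \left(-37\right) + \frac{\frac{-39 + 8}{30 - 34} - 21}{58 + 61} = -2553 + \frac{- \frac{31}{-4} - 21}{119} = -2553 + \left(\left(-31\right) \left(- \frac{1}{4}\right) - 21\right) \frac{1}{119} = -2553 + \left(\frac{31}{4} - 21\right) \frac{1}{119} = -2553 - \frac{53}{476} = - \frac{1215281}{476}$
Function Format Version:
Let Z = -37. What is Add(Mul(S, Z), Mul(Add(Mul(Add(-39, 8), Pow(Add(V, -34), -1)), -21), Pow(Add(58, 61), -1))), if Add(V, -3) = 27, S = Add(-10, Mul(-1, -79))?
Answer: Rational(-1215281, 476) ≈ -2553.1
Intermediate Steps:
S = 69 (S = Add(-10, 79) = 69)
V = 30 (V = Add(3, 27) = 30)
Add(Mul(S, Z), Mul(Add(Mul(Add(-39, 8), Pow(Add(V, -34), -1)), -21), Pow(Add(58, 61), -1))) = Add(Mul(69, -37), Mul(Add(Mul(Add(-39, 8), Pow(Add(30, -34), -1)), -21), Pow(Add(58, 61), -1))) = Add(-2553, Mul(Add(Mul(-31, Pow(-4, -1)), -21), Pow(119, -1))) = Add(-2553, Mul(Add(Mul(-31, Rational(-1, 4)), -21), Rational(1, 119))) = Add(-2553, Mul(Add(Rational(31, 4), -21), Rational(1, 119))) = Add(-2553, Mul(Rational(-53, 4), Rational(1, 119))) = Add(-2553, Rational(-53, 476)) = Rational(-1215281, 476)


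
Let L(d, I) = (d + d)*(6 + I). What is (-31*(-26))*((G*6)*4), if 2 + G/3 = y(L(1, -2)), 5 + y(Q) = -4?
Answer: -638352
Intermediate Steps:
L(d, I) = 2*d*(6 + I) (L(d, I) = (2*d)*(6 + I) = 2*d*(6 + I))
y(Q) = -9 (y(Q) = -5 - 4 = -9)
G = -33 (G = -6 + 3*(-9) = -6 - 27 = -33)
(-31*(-26))*((G*6)*4) = (-31*(-26))*(-33*6*4) = 806*(-198*4) = 806*(-792) = -638352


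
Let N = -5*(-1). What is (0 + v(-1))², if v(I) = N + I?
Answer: 16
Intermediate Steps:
N = 5
v(I) = 5 + I
(0 + v(-1))² = (0 + (5 - 1))² = (0 + 4)² = 4² = 16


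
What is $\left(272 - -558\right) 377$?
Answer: $312910$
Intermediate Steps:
$\left(272 - -558\right) 377 = \left(272 + 558\right) 377 = 830 \cdot 377 = 312910$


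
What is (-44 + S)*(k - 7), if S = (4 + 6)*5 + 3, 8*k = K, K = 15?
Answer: -369/8 ≈ -46.125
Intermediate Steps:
k = 15/8 (k = (⅛)*15 = 15/8 ≈ 1.8750)
S = 53 (S = 10*5 + 3 = 50 + 3 = 53)
(-44 + S)*(k - 7) = (-44 + 53)*(15/8 - 7) = 9*(-41/8) = -369/8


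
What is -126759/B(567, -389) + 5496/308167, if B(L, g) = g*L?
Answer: 13425051667/22656746007 ≈ 0.59254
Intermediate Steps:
B(L, g) = L*g
-126759/B(567, -389) + 5496/308167 = -126759/(567*(-389)) + 5496/308167 = -126759/(-220563) + 5496*(1/308167) = -126759*(-1/220563) + 5496/308167 = 42253/73521 + 5496/308167 = 13425051667/22656746007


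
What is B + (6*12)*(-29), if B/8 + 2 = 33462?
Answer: 265592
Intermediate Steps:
B = 267680 (B = -16 + 8*33462 = -16 + 267696 = 267680)
B + (6*12)*(-29) = 267680 + (6*12)*(-29) = 267680 + 72*(-29) = 267680 - 2088 = 265592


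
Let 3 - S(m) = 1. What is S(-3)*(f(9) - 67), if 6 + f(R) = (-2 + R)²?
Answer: -48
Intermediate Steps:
f(R) = -6 + (-2 + R)²
S(m) = 2 (S(m) = 3 - 1*1 = 3 - 1 = 2)
S(-3)*(f(9) - 67) = 2*((-6 + (-2 + 9)²) - 67) = 2*((-6 + 7²) - 67) = 2*((-6 + 49) - 67) = 2*(43 - 67) = 2*(-24) = -48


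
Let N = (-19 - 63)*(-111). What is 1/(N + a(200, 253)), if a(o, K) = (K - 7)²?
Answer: 1/69618 ≈ 1.4364e-5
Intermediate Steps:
N = 9102 (N = -82*(-111) = 9102)
a(o, K) = (-7 + K)²
1/(N + a(200, 253)) = 1/(9102 + (-7 + 253)²) = 1/(9102 + 246²) = 1/(9102 + 60516) = 1/69618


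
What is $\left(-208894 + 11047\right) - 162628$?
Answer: $-360475$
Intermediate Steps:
$\left(-208894 + 11047\right) - 162628 = -197847 - 162628 = -360475$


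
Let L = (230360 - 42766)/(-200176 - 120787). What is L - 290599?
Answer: -93271714431/320963 ≈ -2.9060e+5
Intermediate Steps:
L = -187594/320963 (L = 187594/(-320963) = 187594*(-1/320963) = -187594/320963 ≈ -0.58447)
L - 290599 = -187594/320963 - 290599 = -93271714431/320963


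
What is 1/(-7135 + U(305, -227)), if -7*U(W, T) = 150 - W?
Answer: -7/49790 ≈ -0.00014059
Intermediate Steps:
U(W, T) = -150/7 + W/7 (U(W, T) = -(150 - W)/7 = -150/7 + W/7)
1/(-7135 + U(305, -227)) = 1/(-7135 + (-150/7 + (⅐)*305)) = 1/(-7135 + (-150/7 + 305/7)) = 1/(-7135 + 155/7) = 1/(-49790/7) = -7/49790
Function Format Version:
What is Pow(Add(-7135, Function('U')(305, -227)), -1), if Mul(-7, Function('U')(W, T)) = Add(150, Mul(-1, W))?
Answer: Rational(-7, 49790) ≈ -0.00014059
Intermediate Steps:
Function('U')(W, T) = Add(Rational(-150, 7), Mul(Rational(1, 7), W)) (Function('U')(W, T) = Mul(Rational(-1, 7), Add(150, Mul(-1, W))) = Add(Rational(-150, 7), Mul(Rational(1, 7), W)))
Pow(Add(-7135, Function('U')(305, -227)), -1) = Pow(Add(-7135, Add(Rational(-150, 7), Mul(Rational(1, 7), 305))), -1) = Pow(Add(-7135, Add(Rational(-150, 7), Rational(305, 7))), -1) = Pow(Add(-7135, Rational(155, 7)), -1) = Pow(Rational(-49790, 7), -1) = Rational(-7, 49790)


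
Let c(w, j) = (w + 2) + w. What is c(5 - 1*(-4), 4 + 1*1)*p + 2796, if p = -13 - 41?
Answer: 1716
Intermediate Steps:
p = -54
c(w, j) = 2 + 2*w (c(w, j) = (2 + w) + w = 2 + 2*w)
c(5 - 1*(-4), 4 + 1*1)*p + 2796 = (2 + 2*(5 - 1*(-4)))*(-54) + 2796 = (2 + 2*(5 + 4))*(-54) + 2796 = (2 + 2*9)*(-54) + 2796 = (2 + 18)*(-54) + 2796 = 20*(-54) + 2796 = -1080 + 2796 = 1716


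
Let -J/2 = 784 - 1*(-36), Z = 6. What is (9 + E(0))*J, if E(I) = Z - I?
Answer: -24600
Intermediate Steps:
E(I) = 6 - I
J = -1640 (J = -2*(784 - 1*(-36)) = -2*(784 + 36) = -2*820 = -1640)
(9 + E(0))*J = (9 + (6 - 1*0))*(-1640) = (9 + (6 + 0))*(-1640) = (9 + 6)*(-1640) = 15*(-1640) = -24600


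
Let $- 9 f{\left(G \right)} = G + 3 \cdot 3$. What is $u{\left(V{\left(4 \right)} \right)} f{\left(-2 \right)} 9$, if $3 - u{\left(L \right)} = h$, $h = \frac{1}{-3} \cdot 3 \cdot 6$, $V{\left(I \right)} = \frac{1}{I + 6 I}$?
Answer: $-63$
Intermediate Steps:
$V{\left(I \right)} = \frac{1}{7 I}$
$h = -6$ ($h = \left(- \frac{1}{3}\right) 3 \cdot 6 = \left(-1\right) 6 = -6$)
$f{\left(G \right)} = -1 - \frac{G}{9}$ ($f{\left(G \right)} = - \frac{G + 3 \cdot 3}{9} = - \frac{G + 9}{9} = - \frac{9 + G}{9} = -1 - \frac{G}{9}$)
$u{\left(L \right)} = 9$ ($u{\left(L \right)} = 3 - -6 = 3 + 6 = 9$)
$u{\left(V{\left(4 \right)} \right)} f{\left(-2 \right)} 9 = 9 \left(-1 - - \frac{2}{9}\right) 9 = 9 \left(-1 + \frac{2}{9}\right) 9 = 9 \left(- \frac{7}{9}\right) 9 = \left(-7\right) 9 = -63$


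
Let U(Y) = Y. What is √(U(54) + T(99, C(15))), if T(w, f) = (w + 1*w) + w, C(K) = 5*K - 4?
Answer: 3*√39 ≈ 18.735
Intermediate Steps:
C(K) = -4 + 5*K
T(w, f) = 3*w (T(w, f) = (w + w) + w = 2*w + w = 3*w)
√(U(54) + T(99, C(15))) = √(54 + 3*99) = √(54 + 297) = √351 = 3*√39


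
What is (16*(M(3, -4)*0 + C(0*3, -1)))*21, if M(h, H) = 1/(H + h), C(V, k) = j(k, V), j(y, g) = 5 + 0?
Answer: 1680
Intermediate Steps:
j(y, g) = 5
C(V, k) = 5
(16*(M(3, -4)*0 + C(0*3, -1)))*21 = (16*(0/(-4 + 3) + 5))*21 = (16*(0/(-1) + 5))*21 = (16*(-1*0 + 5))*21 = (16*(0 + 5))*21 = (16*5)*21 = 80*21 = 1680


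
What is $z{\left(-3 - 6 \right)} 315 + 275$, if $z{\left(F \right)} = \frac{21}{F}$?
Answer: $-460$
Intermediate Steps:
$z{\left(-3 - 6 \right)} 315 + 275 = \frac{21}{-3 - 6} \cdot 315 + 275 = \frac{21}{-9} \cdot 315 + 275 = 21 \left(- \frac{1}{9}\right) 315 + 275 = \left(- \frac{7}{3}\right) 315 + 275 = -735 + 275 = -460$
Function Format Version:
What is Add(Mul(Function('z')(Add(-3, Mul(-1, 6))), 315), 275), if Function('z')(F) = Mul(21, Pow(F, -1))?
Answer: -460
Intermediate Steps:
Add(Mul(Function('z')(Add(-3, Mul(-1, 6))), 315), 275) = Add(Mul(Mul(21, Pow(Add(-3, Mul(-1, 6)), -1)), 315), 275) = Add(Mul(Mul(21, Pow(Add(-3, -6), -1)), 315), 275) = Add(Mul(Mul(21, Pow(-9, -1)), 315), 275) = Add(Mul(Mul(21, Rational(-1, 9)), 315), 275) = Add(Mul(Rational(-7, 3), 315), 275) = Add(-735, 275) = -460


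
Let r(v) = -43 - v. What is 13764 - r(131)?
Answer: 13938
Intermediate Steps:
13764 - r(131) = 13764 - (-43 - 1*131) = 13764 - (-43 - 131) = 13764 - 1*(-174) = 13764 + 174 = 13938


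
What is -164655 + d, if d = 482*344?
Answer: 1153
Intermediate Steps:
d = 165808
-164655 + d = -164655 + 165808 = 1153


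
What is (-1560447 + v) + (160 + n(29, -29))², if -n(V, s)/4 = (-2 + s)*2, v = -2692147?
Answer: -4086130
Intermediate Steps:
n(V, s) = 16 - 8*s (n(V, s) = -4*(-2 + s)*2 = -4*(-4 + 2*s) = 16 - 8*s)
(-1560447 + v) + (160 + n(29, -29))² = (-1560447 - 2692147) + (160 + (16 - 8*(-29)))² = -4252594 + (160 + (16 + 232))² = -4252594 + (160 + 248)² = -4252594 + 408² = -4252594 + 166464 = -4086130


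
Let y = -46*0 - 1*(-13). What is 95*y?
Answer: 1235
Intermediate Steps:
y = 13 (y = 0 + 13 = 13)
95*y = 95*13 = 1235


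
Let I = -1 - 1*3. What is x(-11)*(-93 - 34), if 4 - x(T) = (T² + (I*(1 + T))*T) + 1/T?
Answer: -451358/11 ≈ -41033.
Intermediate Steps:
I = -4 (I = -1 - 3 = -4)
x(T) = 4 - 1/T - T² - T*(-4 - 4*T) (x(T) = 4 - ((T² + (-4*(1 + T))*T) + 1/T) = 4 - ((T² + (-4 - 4*T)*T) + 1/T) = 4 - ((T² + T*(-4 - 4*T)) + 1/T) = 4 - (1/T + T² + T*(-4 - 4*T)) = 4 + (-1/T - T² - T*(-4 - 4*T)) = 4 - 1/T - T² - T*(-4 - 4*T))
x(-11)*(-93 - 34) = (4 - 1/(-11) + 3*(-11)² + 4*(-11))*(-93 - 34) = (4 - 1*(-1/11) + 3*121 - 44)*(-127) = (4 + 1/11 + 363 - 44)*(-127) = (3554/11)*(-127) = -451358/11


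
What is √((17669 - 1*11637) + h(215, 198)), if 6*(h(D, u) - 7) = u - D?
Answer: √217302/6 ≈ 77.693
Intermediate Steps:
h(D, u) = 7 - D/6 + u/6 (h(D, u) = 7 + (u - D)/6 = 7 + (-D/6 + u/6) = 7 - D/6 + u/6)
√((17669 - 1*11637) + h(215, 198)) = √((17669 - 1*11637) + (7 - ⅙*215 + (⅙)*198)) = √((17669 - 11637) + (7 - 215/6 + 33)) = √(6032 + 25/6) = √(36217/6) = √217302/6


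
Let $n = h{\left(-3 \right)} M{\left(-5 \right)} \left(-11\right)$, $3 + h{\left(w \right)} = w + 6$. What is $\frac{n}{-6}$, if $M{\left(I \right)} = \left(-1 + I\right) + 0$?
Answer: $0$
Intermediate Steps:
$h{\left(w \right)} = 3 + w$ ($h{\left(w \right)} = -3 + \left(w + 6\right) = -3 + \left(6 + w\right) = 3 + w$)
$M{\left(I \right)} = -1 + I$
$n = 0$ ($n = \left(3 - 3\right) \left(-1 - 5\right) \left(-11\right) = 0 \left(-6\right) \left(-11\right) = 0 \left(-11\right) = 0$)
$\frac{n}{-6} = \frac{0}{-6} = 0 \left(- \frac{1}{6}\right) = 0$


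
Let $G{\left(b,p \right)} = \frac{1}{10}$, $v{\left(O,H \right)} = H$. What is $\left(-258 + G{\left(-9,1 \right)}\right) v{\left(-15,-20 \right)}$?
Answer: $5158$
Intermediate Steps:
$G{\left(b,p \right)} = \frac{1}{10}$
$\left(-258 + G{\left(-9,1 \right)}\right) v{\left(-15,-20 \right)} = \left(-258 + \frac{1}{10}\right) \left(-20\right) = \left(- \frac{2579}{10}\right) \left(-20\right) = 5158$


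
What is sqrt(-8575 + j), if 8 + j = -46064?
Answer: I*sqrt(54647) ≈ 233.77*I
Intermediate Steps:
j = -46072 (j = -8 - 46064 = -46072)
sqrt(-8575 + j) = sqrt(-8575 - 46072) = sqrt(-54647) = I*sqrt(54647)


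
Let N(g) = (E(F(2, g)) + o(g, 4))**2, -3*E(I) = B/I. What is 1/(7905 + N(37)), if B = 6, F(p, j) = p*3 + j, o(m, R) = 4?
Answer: 1849/14645245 ≈ 0.00012625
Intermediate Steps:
F(p, j) = j + 3*p (F(p, j) = 3*p + j = j + 3*p)
E(I) = -2/I
N(g) = (4 - 2/(6 + g))**2 (N(g) = (-2/(g + 3*2) + 4)**2 = (-2/(g + 6) + 4)**2 = (-2/(6 + g) + 4)**2 = (4 - 2/(6 + g))**2)
1/(7905 + N(37)) = 1/(7905 + (4 - 2/(6 + 37))**2) = 1/(7905 + (4 - 2/43)**2) = 1/(7905 + (170/43)**2) = 1/(7905 + 28900/1849) = 1/(14645245/1849) = 1849/14645245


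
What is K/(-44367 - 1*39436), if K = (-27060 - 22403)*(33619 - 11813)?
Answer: 1078590178/83803 ≈ 12871.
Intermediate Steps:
K = -1078590178 (K = -49463*21806 = -1078590178)
K/(-44367 - 1*39436) = -1078590178/(-44367 - 1*39436) = -1078590178/(-44367 - 39436) = -1078590178/(-83803) = -1078590178*(-1/83803) = 1078590178/83803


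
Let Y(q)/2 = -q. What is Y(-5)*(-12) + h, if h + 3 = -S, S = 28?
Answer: -151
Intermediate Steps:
Y(q) = -2*q (Y(q) = 2*(-q) = -2*q)
h = -31 (h = -3 - 1*28 = -3 - 28 = -31)
Y(-5)*(-12) + h = -2*(-5)*(-12) - 31 = 10*(-12) - 31 = -120 - 31 = -151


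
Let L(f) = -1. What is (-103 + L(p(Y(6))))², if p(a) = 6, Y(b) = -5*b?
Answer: 10816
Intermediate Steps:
(-103 + L(p(Y(6))))² = (-103 - 1)² = (-104)² = 10816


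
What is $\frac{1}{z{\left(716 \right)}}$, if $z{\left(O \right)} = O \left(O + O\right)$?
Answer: $\frac{1}{1025312} \approx 9.7531 \cdot 10^{-7}$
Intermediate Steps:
$z{\left(O \right)} = 2 O^{2}$ ($z{\left(O \right)} = O 2 O = 2 O^{2}$)
$\frac{1}{z{\left(716 \right)}} = \frac{1}{2 \cdot 716^{2}} = \frac{1}{2 \cdot 512656} = \frac{1}{1025312}$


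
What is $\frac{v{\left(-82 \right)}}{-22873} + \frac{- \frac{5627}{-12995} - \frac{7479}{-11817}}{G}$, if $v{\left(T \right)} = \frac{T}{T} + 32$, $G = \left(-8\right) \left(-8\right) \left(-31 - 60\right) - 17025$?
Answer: $- \frac{13281359498203}{8917258111925995} \approx -0.0014894$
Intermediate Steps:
$G = -22849$ ($G = 64 \left(-91\right) - 17025 = -5824 - 17025 = -22849$)
$v{\left(T \right)} = 33$ ($v{\left(T \right)} = 1 + 32 = 33$)
$\frac{v{\left(-82 \right)}}{-22873} + \frac{- \frac{5627}{-12995} - \frac{7479}{-11817}}{G} = \frac{33}{-22873} + \frac{- \frac{5627}{-12995} - \frac{7479}{-11817}}{-22849} = 33 \left(- \frac{1}{22873}\right) + \left(\left(-5627\right) \left(- \frac{1}{12995}\right) - - \frac{831}{1313}\right) \left(- \frac{1}{22849}\right) = - \frac{33}{22873} + \left(\frac{5627}{12995} + \frac{831}{1313}\right) \left(- \frac{1}{22849}\right) = - \frac{33}{22873} + \frac{18187096}{17062435} \left(- \frac{1}{22849}\right) = - \frac{33}{22873} - \frac{18187096}{389859577315} = - \frac{13281359498203}{8917258111925995}$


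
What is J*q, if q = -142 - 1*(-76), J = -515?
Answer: 33990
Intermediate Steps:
q = -66 (q = -142 + 76 = -66)
J*q = -515*(-66) = 33990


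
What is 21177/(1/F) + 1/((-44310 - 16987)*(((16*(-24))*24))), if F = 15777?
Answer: 188742867140625409/564913152 ≈ 3.3411e+8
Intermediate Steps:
21177/(1/F) + 1/((-44310 - 16987)*(((16*(-24))*24))) = 21177/(1/15777) + 1/((-44310 - 16987)*(((16*(-24))*24))) = 21177/(1/15777) + 1/((-61297)*((-384*24))) = 21177*15777 - 1/61297/(-9216) = 334109529 - 1/61297*(-1/9216) = 334109529 + 1/564913152 = 188742867140625409/564913152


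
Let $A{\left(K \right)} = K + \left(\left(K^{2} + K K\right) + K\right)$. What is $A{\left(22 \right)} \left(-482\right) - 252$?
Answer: $-488036$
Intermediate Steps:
$A{\left(K \right)} = 2 K + 2 K^{2}$ ($A{\left(K \right)} = K + \left(\left(K^{2} + K^{2}\right) + K\right) = K + \left(2 K^{2} + K\right) = K + \left(K + 2 K^{2}\right) = 2 K + 2 K^{2}$)
$A{\left(22 \right)} \left(-482\right) - 252 = 2 \cdot 22 \left(1 + 22\right) \left(-482\right) - 252 = 2 \cdot 22 \cdot 23 \left(-482\right) - 252 = 1012 \left(-482\right) - 252 = -487784 - 252 = -488036$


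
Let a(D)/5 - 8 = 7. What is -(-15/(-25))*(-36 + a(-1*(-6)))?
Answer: -117/5 ≈ -23.400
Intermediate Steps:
a(D) = 75 (a(D) = 40 + 5*7 = 40 + 35 = 75)
-(-15/(-25))*(-36 + a(-1*(-6))) = -(-15/(-25))*(-36 + 75) = -(-15*(-1/25))*39 = -3*39/5 = -1*117/5 = -117/5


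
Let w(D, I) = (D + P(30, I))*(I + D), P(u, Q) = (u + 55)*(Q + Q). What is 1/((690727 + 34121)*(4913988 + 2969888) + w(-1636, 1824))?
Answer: 1/5714669738320 ≈ 1.7499e-13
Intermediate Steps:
P(u, Q) = 2*Q*(55 + u) (P(u, Q) = (55 + u)*(2*Q) = 2*Q*(55 + u))
w(D, I) = (D + I)*(D + 170*I) (w(D, I) = (D + 2*I*(55 + 30))*(I + D) = (D + 2*I*85)*(D + I) = (D + 170*I)*(D + I) = (D + I)*(D + 170*I))
1/((690727 + 34121)*(4913988 + 2969888) + w(-1636, 1824)) = 1/((690727 + 34121)*(4913988 + 2969888) + ((-1636)² + 170*1824² + 171*(-1636)*1824)) = 1/(724848*7883876 + (2676496 + 170*3326976 - 510274944)) = 1/(5714611750848 + (2676496 + 565585920 - 510274944)) = 1/(5714611750848 + 57987472) = 1/5714669738320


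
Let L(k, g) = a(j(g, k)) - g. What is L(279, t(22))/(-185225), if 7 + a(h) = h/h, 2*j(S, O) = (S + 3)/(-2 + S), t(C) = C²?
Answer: 98/37045 ≈ 0.0026454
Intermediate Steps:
j(S, O) = (3 + S)/(2*(-2 + S)) (j(S, O) = ((S + 3)/(-2 + S))/2 = ((3 + S)/(-2 + S))/2 = (3 + S)/(2*(-2 + S)))
a(h) = -6 (a(h) = -7 + h/h = -7 + 1 = -6)
L(k, g) = -6 - g
L(279, t(22))/(-185225) = (-6 - 1*22²)/(-185225) = (-6 - 1*484)*(-1/185225) = (-6 - 484)*(-1/185225) = -490*(-1/185225) = 98/37045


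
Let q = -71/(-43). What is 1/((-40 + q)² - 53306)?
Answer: -1849/95843593 ≈ -1.9292e-5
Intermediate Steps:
q = 71/43 (q = -71*(-1/43) = 71/43 ≈ 1.6512)
1/((-40 + q)² - 53306) = 1/((-40 + 71/43)² - 53306) = 1/((-1649/43)² - 53306) = 1/(2719201/1849 - 53306) = 1/(-95843593/1849) = -1849/95843593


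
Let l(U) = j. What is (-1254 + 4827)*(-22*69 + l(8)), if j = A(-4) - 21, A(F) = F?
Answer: -5513139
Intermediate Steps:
j = -25 (j = -4 - 21 = -25)
l(U) = -25
(-1254 + 4827)*(-22*69 + l(8)) = (-1254 + 4827)*(-22*69 - 25) = 3573*(-1518 - 25) = 3573*(-1543) = -5513139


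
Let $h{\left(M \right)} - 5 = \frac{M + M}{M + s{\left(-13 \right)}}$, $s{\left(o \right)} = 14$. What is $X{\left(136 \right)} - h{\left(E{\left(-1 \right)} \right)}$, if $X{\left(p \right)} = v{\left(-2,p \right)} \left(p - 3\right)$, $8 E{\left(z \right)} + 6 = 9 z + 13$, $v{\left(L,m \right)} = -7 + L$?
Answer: $- \frac{66108}{55} \approx -1202.0$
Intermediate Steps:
$E{\left(z \right)} = \frac{7}{8} + \frac{9 z}{8}$ ($E{\left(z \right)} = - \frac{3}{4} + \frac{9 z + 13}{8} = - \frac{3}{4} + \frac{13 + 9 z}{8} = - \frac{3}{4} + \left(\frac{13}{8} + \frac{9 z}{8}\right) = \frac{7}{8} + \frac{9 z}{8}$)
$X{\left(p \right)} = 27 - 9 p$ ($X{\left(p \right)} = \left(-7 - 2\right) \left(p - 3\right) = - 9 \left(-3 + p\right) = 27 - 9 p$)
$h{\left(M \right)} = 5 + \frac{2 M}{14 + M}$ ($h{\left(M \right)} = 5 + \frac{M + M}{M + 14} = 5 + \frac{2 M}{14 + M}$)
$X{\left(136 \right)} - h{\left(E{\left(-1 \right)} \right)} = \left(27 - 1224\right) - \frac{7 \left(10 + \left(\frac{7}{8} + \frac{9}{8} \left(-1\right)\right)\right)}{14 + \left(\frac{7}{8} + \frac{9}{8} \left(-1\right)\right)} = \left(27 - 1224\right) - \frac{7 \left(10 + \left(\frac{7}{8} - \frac{9}{8}\right)\right)}{14 + \left(\frac{7}{8} - \frac{9}{8}\right)} = -1197 - \frac{7 \left(10 - \frac{1}{4}\right)}{14 - \frac{1}{4}} = -1197 - 7 \frac{1}{\frac{55}{4}} \cdot \frac{39}{4} = -1197 - 7 \cdot \frac{4}{55} \cdot \frac{39}{4} = -1197 - \frac{273}{55} = - \frac{66108}{55}$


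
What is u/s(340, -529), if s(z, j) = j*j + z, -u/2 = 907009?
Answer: -1814018/280181 ≈ -6.4744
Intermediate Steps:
u = -1814018 (u = -2*907009 = -1814018)
s(z, j) = z + j**2 (s(z, j) = j**2 + z = z + j**2)
u/s(340, -529) = -1814018/(340 + (-529)**2) = -1814018/(340 + 279841) = -1814018/280181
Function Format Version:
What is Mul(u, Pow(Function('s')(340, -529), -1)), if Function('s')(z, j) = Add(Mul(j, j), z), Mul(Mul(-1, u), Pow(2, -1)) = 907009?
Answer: Rational(-1814018, 280181) ≈ -6.4744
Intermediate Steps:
u = -1814018 (u = Mul(-2, 907009) = -1814018)
Function('s')(z, j) = Add(z, Pow(j, 2)) (Function('s')(z, j) = Add(Pow(j, 2), z) = Add(z, Pow(j, 2)))
Mul(u, Pow(Function('s')(340, -529), -1)) = Mul(-1814018, Pow(Add(340, Pow(-529, 2)), -1)) = Mul(-1814018, Pow(Add(340, 279841), -1)) = Mul(-1814018, Pow(280181, -1)) = Mul(-1814018, Rational(1, 280181)) = Rational(-1814018, 280181)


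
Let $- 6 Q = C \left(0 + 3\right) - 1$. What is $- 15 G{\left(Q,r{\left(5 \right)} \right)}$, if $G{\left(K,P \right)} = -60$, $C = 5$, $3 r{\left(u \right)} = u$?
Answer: $900$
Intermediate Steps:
$r{\left(u \right)} = \frac{u}{3}$
$Q = - \frac{7}{3}$ ($Q = - \frac{5 \left(0 + 3\right) - 1}{6} = - \frac{5 \cdot 3 - 1}{6} = - \frac{15 - 1}{6} = \left(- \frac{1}{6}\right) 14 = - \frac{7}{3} \approx -2.3333$)
$- 15 G{\left(Q,r{\left(5 \right)} \right)} = \left(-15\right) \left(-60\right) = 900$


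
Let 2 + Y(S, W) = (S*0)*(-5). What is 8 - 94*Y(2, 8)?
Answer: 196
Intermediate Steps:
Y(S, W) = -2 (Y(S, W) = -2 + (S*0)*(-5) = -2 + 0*(-5) = -2 + 0 = -2)
8 - 94*Y(2, 8) = 8 - 94*(-2) = 8 + 188 = 196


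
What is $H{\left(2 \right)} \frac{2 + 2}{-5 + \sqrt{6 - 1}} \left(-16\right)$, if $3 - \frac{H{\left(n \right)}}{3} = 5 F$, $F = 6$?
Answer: $-1296 - \frac{1296 \sqrt{5}}{5} \approx -1875.6$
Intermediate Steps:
$H{\left(n \right)} = -81$ ($H{\left(n \right)} = 9 - 3 \cdot 5 \cdot 6 = 9 - 90 = -81$)
$H{\left(2 \right)} \frac{2 + 2}{-5 + \sqrt{6 - 1}} \left(-16\right) = - 81 \frac{2 + 2}{-5 + \sqrt{6 - 1}} \left(-16\right) = - 81 \frac{4}{-5 + \sqrt{5}} \left(-16\right) = - \frac{324}{-5 + \sqrt{5}} \left(-16\right) = \frac{5184}{-5 + \sqrt{5}}$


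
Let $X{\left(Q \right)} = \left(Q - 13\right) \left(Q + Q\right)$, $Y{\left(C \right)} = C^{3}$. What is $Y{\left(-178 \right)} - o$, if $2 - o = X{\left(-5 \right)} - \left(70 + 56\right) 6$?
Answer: $-5640330$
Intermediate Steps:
$X{\left(Q \right)} = 2 Q \left(-13 + Q\right)$ ($X{\left(Q \right)} = \left(-13 + Q\right) 2 Q = 2 Q \left(-13 + Q\right)$)
$o = 578$ ($o = 2 - \left(2 \left(-5\right) \left(-13 - 5\right) - \left(70 + 56\right) 6\right) = 2 - \left(2 \left(-5\right) \left(-18\right) - 126 \cdot 6\right) = 2 - \left(180 - 756\right) = 2 - -576 = 2 + 576 = 578$)
$Y{\left(-178 \right)} - o = \left(-178\right)^{3} - 578 = -5639752 - 578 = -5640330$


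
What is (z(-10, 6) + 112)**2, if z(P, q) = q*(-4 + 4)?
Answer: 12544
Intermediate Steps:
z(P, q) = 0 (z(P, q) = q*0 = 0)
(z(-10, 6) + 112)**2 = (0 + 112)**2 = 112**2 = 12544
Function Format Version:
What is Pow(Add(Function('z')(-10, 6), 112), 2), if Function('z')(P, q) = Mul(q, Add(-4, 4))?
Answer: 12544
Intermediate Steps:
Function('z')(P, q) = 0 (Function('z')(P, q) = Mul(q, 0) = 0)
Pow(Add(Function('z')(-10, 6), 112), 2) = Pow(Add(0, 112), 2) = Pow(112, 2) = 12544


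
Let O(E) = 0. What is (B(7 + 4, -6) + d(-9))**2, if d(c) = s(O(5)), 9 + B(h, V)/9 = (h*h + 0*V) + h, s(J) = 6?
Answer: 1238769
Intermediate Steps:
B(h, V) = -81 + 9*h + 9*h**2 (B(h, V) = -81 + 9*((h*h + 0*V) + h) = -81 + 9*((h**2 + 0) + h) = -81 + 9*(h**2 + h) = -81 + 9*(h + h**2) = -81 + (9*h + 9*h**2) = -81 + 9*h + 9*h**2)
d(c) = 6
(B(7 + 4, -6) + d(-9))**2 = ((-81 + 9*(7 + 4) + 9*(7 + 4)**2) + 6)**2 = ((-81 + 9*11 + 9*11**2) + 6)**2 = ((-81 + 99 + 9*121) + 6)**2 = ((-81 + 99 + 1089) + 6)**2 = (1107 + 6)**2 = 1113**2 = 1238769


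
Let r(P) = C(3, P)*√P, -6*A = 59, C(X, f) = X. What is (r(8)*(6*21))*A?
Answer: -7434*√2 ≈ -10513.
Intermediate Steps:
A = -59/6 (A = -⅙*59 = -59/6 ≈ -9.8333)
r(P) = 3*√P
(r(8)*(6*21))*A = ((3*√8)*(6*21))*(-59/6) = ((3*(2*√2))*126)*(-59/6) = ((6*√2)*126)*(-59/6) = (756*√2)*(-59/6) = -7434*√2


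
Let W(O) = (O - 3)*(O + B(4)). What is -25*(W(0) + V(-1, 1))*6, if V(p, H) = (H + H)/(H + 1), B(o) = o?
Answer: 1650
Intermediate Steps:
V(p, H) = 2*H/(1 + H) (V(p, H) = (2*H)/(1 + H) = 2*H/(1 + H))
W(O) = (-3 + O)*(4 + O) (W(O) = (O - 3)*(O + 4) = (-3 + O)*(4 + O))
-25*(W(0) + V(-1, 1))*6 = -25*((-12 + 0 + 0²) + 2*1/(1 + 1))*6 = -25*((-12 + 0 + 0) + 2*1/2)*6 = -25*(-12 + 2*1*(½))*6 = -25*(-12 + 1)*6 = -(-275)*6 = -25*(-66) = 1650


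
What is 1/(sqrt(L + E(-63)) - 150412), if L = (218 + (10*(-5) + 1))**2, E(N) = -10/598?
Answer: -22486594/3382249306861 - sqrt(2553380466)/6764498613722 ≈ -6.6559e-6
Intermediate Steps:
E(N) = -5/299 (E(N) = -10*1/598 = -5/299)
L = 28561 (L = (218 + (-50 + 1))**2 = (218 - 49)**2 = 169**2 = 28561)
1/(sqrt(L + E(-63)) - 150412) = 1/(sqrt(28561 - 5/299) - 150412) = 1/(sqrt(8539734/299) - 150412) = 1/(sqrt(2553380466)/299 - 150412) = 1/(-150412 + sqrt(2553380466)/299)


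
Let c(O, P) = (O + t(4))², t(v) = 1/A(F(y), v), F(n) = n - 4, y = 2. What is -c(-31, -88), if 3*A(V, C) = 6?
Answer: -3721/4 ≈ -930.25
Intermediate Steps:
F(n) = -4 + n
A(V, C) = 2 (A(V, C) = (⅓)*6 = 2)
t(v) = ½ (t(v) = 1/2 = ½)
c(O, P) = (½ + O)² (c(O, P) = (O + ½)² = (½ + O)²)
-c(-31, -88) = -(1 + 2*(-31))²/4 = -(1 - 62)²/4 = -(-61)²/4 = -3721/4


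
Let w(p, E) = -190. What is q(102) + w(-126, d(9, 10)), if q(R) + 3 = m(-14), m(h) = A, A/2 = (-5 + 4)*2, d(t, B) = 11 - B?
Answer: -197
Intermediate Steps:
A = -4 (A = 2*((-5 + 4)*2) = 2*(-1*2) = 2*(-2) = -4)
m(h) = -4
q(R) = -7 (q(R) = -3 - 4 = -7)
q(102) + w(-126, d(9, 10)) = -7 - 190 = -197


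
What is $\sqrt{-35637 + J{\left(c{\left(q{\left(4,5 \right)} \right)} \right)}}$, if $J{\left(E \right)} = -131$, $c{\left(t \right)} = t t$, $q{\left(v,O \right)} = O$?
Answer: $2 i \sqrt{8942} \approx 189.12 i$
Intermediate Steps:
$c{\left(t \right)} = t^{2}$
$\sqrt{-35637 + J{\left(c{\left(q{\left(4,5 \right)} \right)} \right)}} = \sqrt{-35637 - 131} = \sqrt{-35768} = 2 i \sqrt{8942}$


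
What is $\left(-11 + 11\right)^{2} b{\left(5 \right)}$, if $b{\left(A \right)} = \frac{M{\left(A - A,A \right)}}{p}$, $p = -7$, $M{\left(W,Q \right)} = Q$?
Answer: $0$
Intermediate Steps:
$b{\left(A \right)} = - \frac{A}{7}$ ($b{\left(A \right)} = \frac{A}{-7} = A \left(- \frac{1}{7}\right) = - \frac{A}{7}$)
$\left(-11 + 11\right)^{2} b{\left(5 \right)} = \left(-11 + 11\right)^{2} \left(\left(- \frac{1}{7}\right) 5\right) = 0^{2} \left(- \frac{5}{7}\right) = 0 \left(- \frac{5}{7}\right) = 0$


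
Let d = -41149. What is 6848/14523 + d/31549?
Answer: -381559375/458186127 ≈ -0.83276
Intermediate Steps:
6848/14523 + d/31549 = 6848/14523 - 41149/31549 = -381559375/458186127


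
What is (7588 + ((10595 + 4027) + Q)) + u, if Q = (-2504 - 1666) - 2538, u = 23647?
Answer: 39149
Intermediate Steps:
Q = -6708 (Q = -4170 - 2538 = -6708)
(7588 + ((10595 + 4027) + Q)) + u = (7588 + ((10595 + 4027) - 6708)) + 23647 = (7588 + (14622 - 6708)) + 23647 = (7588 + 7914) + 23647 = 15502 + 23647 = 39149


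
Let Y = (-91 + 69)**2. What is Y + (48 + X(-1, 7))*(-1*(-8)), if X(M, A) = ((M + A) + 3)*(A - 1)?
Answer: 1300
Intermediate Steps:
X(M, A) = (-1 + A)*(3 + A + M) (X(M, A) = ((A + M) + 3)*(-1 + A) = (3 + A + M)*(-1 + A) = (-1 + A)*(3 + A + M))
Y = 484 (Y = (-22)**2 = 484)
Y + (48 + X(-1, 7))*(-1*(-8)) = 484 + (48 + (-3 + 7**2 - 1*(-1) + 2*7 + 7*(-1)))*(-1*(-8)) = 484 + (48 + (-3 + 49 + 1 + 14 - 7))*8 = 484 + (48 + 54)*8 = 484 + 102*8 = 484 + 816 = 1300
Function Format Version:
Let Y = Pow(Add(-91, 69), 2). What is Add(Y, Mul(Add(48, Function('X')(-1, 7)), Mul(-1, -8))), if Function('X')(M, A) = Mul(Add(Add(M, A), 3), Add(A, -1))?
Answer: 1300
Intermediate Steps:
Function('X')(M, A) = Mul(Add(-1, A), Add(3, A, M)) (Function('X')(M, A) = Mul(Add(Add(A, M), 3), Add(-1, A)) = Mul(Add(3, A, M), Add(-1, A)) = Mul(Add(-1, A), Add(3, A, M)))
Y = 484 (Y = Pow(-22, 2) = 484)
Add(Y, Mul(Add(48, Function('X')(-1, 7)), Mul(-1, -8))) = Add(484, Mul(Add(48, Add(-3, Pow(7, 2), Mul(-1, -1), Mul(2, 7), Mul(7, -1))), Mul(-1, -8))) = Add(484, Mul(Add(48, Add(-3, 49, 1, 14, -7)), 8)) = Add(484, Mul(Add(48, 54), 8)) = Add(484, Mul(102, 8)) = Add(484, 816) = 1300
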